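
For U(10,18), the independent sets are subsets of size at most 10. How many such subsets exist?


Independent sets of U(10,18) are all subsets of size <= 10.
Count = C(18,0) + C(18,1) + C(18,2) + C(18,3) + C(18,4) + C(18,5) + C(18,6) + C(18,7) + C(18,8) + C(18,9) + C(18,10)
     = 1 + 18 + 153 + 816 + 3060 + 8568 + 18564 + 31824 + 43758 + 48620 + 43758
     = 199140.

199140


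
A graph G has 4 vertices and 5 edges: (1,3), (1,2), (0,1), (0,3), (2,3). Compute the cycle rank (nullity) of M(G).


Cycle rank (nullity) = |E| - r(M) = |E| - (|V| - c).
|E| = 5, |V| = 4, c = 1.
Nullity = 5 - (4 - 1) = 5 - 3 = 2.

2


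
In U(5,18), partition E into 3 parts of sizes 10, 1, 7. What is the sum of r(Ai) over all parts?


r(Ai) = min(|Ai|, 5) for each part.
Sum = min(10,5) + min(1,5) + min(7,5)
    = 5 + 1 + 5
    = 11.

11


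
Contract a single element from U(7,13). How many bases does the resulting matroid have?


Contracting e from U(7,13) gives U(6,12).
Bases of U(6,12) = (12 choose 6) = 924.

924


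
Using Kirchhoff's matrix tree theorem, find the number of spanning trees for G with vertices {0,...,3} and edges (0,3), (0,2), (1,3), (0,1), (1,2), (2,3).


By Kirchhoff's matrix tree theorem, the number of spanning trees equals
the determinant of any cofactor of the Laplacian matrix L.
G has 4 vertices and 6 edges.
Computing the (3 x 3) cofactor determinant gives 16.

16


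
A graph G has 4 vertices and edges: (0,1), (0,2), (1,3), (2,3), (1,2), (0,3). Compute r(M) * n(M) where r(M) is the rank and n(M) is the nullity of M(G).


r(M) = |V| - c = 4 - 1 = 3.
nullity = |E| - r(M) = 6 - 3 = 3.
Product = 3 * 3 = 9.

9


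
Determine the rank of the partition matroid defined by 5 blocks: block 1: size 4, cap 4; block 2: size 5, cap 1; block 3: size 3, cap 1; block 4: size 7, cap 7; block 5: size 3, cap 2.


Rank of a partition matroid = sum of min(|Si|, ci) for each block.
= min(4,4) + min(5,1) + min(3,1) + min(7,7) + min(3,2)
= 4 + 1 + 1 + 7 + 2
= 15.

15


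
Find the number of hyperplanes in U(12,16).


Hyperplanes of U(12,16) are flats of rank 11.
In a uniform matroid, these are exactly the (11)-element subsets.
Count = C(16,11) = 4368.

4368


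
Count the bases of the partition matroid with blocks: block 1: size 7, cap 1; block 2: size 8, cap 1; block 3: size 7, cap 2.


A basis picks exactly ci elements from block i.
Number of bases = product of C(|Si|, ci).
= C(7,1) * C(8,1) * C(7,2)
= 7 * 8 * 21
= 1176.

1176


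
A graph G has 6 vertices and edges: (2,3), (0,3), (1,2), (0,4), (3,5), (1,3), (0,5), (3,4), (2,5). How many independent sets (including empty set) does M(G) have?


An independent set in a graphic matroid is an acyclic edge subset.
G has 6 vertices and 9 edges.
Enumerate all 2^9 = 512 subsets, checking for acyclicity.
Total independent sets = 280.

280


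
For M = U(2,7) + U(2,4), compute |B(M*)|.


(M1+M2)* = M1* + M2*.
M1* = U(5,7), bases: C(7,5) = 21.
M2* = U(2,4), bases: C(4,2) = 6.
|B(M*)| = 21 * 6 = 126.

126


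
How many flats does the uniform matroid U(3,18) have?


Flats of U(3,18): every subset of size < 3 is a flat, plus E itself.
Count = C(18,0) + C(18,1) + C(18,2) + 1
     = 1 + 18 + 153 + 1
     = 173.

173


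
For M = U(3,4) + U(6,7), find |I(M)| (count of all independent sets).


For a direct sum, |I(M1+M2)| = |I(M1)| * |I(M2)|.
|I(U(3,4))| = sum C(4,k) for k=0..3 = 15.
|I(U(6,7))| = sum C(7,k) for k=0..6 = 127.
Total = 15 * 127 = 1905.

1905


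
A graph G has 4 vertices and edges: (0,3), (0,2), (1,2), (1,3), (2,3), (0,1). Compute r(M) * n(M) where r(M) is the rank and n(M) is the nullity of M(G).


r(M) = |V| - c = 4 - 1 = 3.
nullity = |E| - r(M) = 6 - 3 = 3.
Product = 3 * 3 = 9.

9


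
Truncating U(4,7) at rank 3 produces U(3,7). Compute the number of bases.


Truncating U(4,7) to rank 3 gives U(3,7).
Bases of U(3,7) are all 3-element subsets of 7 elements.
Number of bases = C(7,3) = (7 * 6 * 5) / (1 * 2 * 3) = 35.

35


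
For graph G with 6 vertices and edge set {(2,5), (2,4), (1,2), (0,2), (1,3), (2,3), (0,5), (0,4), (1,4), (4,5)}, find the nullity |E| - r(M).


Cycle rank (nullity) = |E| - r(M) = |E| - (|V| - c).
|E| = 10, |V| = 6, c = 1.
Nullity = 10 - (6 - 1) = 10 - 5 = 5.

5


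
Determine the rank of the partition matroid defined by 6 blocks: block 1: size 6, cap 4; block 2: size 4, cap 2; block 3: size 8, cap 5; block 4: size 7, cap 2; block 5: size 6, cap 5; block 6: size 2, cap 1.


Rank of a partition matroid = sum of min(|Si|, ci) for each block.
= min(6,4) + min(4,2) + min(8,5) + min(7,2) + min(6,5) + min(2,1)
= 4 + 2 + 5 + 2 + 5 + 1
= 19.

19


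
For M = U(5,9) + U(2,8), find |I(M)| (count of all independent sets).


For a direct sum, |I(M1+M2)| = |I(M1)| * |I(M2)|.
|I(U(5,9))| = sum C(9,k) for k=0..5 = 382.
|I(U(2,8))| = sum C(8,k) for k=0..2 = 37.
Total = 382 * 37 = 14134.

14134


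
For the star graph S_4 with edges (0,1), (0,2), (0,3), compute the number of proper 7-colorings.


P(tree, k) = k * (k-1)^(3) for any tree on 4 vertices.
P(7) = 7 * 6^3 = 7 * 216 = 1512.

1512


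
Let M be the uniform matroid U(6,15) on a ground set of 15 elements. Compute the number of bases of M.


Bases of U(6,15) are all 6-element subsets of the 15-element ground set.
Number of bases = C(15,6).
C(15,6) = 15! / (6! * 9!) = 5005.

5005


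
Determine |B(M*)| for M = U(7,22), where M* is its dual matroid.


The dual of U(r,n) is U(n-r, n) = U(15,22).
Bases of U(15,22) are all (15)-element subsets.
|B(M*)| = (22 choose 15) = 170544.

170544


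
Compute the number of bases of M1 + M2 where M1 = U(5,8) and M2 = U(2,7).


Bases of a direct sum M1 + M2: |B| = |B(M1)| * |B(M2)|.
|B(U(5,8))| = C(8,5) = 56.
|B(U(2,7))| = C(7,2) = 21.
Total bases = 56 * 21 = 1176.

1176


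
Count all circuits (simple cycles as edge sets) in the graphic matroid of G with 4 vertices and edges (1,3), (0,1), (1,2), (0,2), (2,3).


A circuit in a graphic matroid = edge set of a simple cycle.
G has 4 vertices and 5 edges.
Enumerating all minimal edge subsets forming cycles...
Total circuits found: 3.

3


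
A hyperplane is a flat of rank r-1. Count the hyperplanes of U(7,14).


Hyperplanes of U(7,14) are flats of rank 6.
In a uniform matroid, these are exactly the (6)-element subsets.
Count = C(14,6) = 14! / (6! * 8!) = 3003.

3003


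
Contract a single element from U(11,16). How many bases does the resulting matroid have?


Contracting e from U(11,16) gives U(10,15).
Bases of U(10,15) = C(15,10) = 15! / (10! * 5!) = 3003.

3003


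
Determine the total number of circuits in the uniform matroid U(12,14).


In U(12,14), circuits are the (13)-element subsets.
Any set of 13 elements is dependent, and removing any one element gives
an independent set of size 12, so it is a minimal dependent set.
Number of circuits = C(14,13) = 14! / (13! * 1!) = 14.

14


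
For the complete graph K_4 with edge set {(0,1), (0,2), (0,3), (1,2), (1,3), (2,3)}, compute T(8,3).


T(K_4; x,y) = x^3 + 3x^2 + 4xy + 2x + y^3 + 3y^2 + 2y.
Substituting x=8, y=3:
= 512 + 192 + 96 + 16 + 27 + 27 + 6
= 876.

876


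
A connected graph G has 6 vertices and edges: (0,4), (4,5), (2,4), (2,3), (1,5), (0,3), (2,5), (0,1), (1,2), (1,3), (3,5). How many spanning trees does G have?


By Kirchhoff's matrix tree theorem, the number of spanning trees equals
the determinant of any cofactor of the Laplacian matrix L.
G has 6 vertices and 11 edges.
Computing the (5 x 5) cofactor determinant gives 225.

225


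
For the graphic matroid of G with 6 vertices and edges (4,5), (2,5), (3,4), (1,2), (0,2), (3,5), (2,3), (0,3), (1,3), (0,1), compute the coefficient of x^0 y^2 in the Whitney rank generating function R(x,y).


R(x,y) = sum over A in 2^E of x^(r(E)-r(A)) * y^(|A|-r(A)).
G has 6 vertices, 10 edges. r(E) = 5.
Enumerate all 2^10 = 1024 subsets.
Count subsets with r(E)-r(A)=0 and |A|-r(A)=2: 108.

108


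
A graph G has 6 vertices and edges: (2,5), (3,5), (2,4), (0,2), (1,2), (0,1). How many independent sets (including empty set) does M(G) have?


An independent set in a graphic matroid is an acyclic edge subset.
G has 6 vertices and 6 edges.
Enumerate all 2^6 = 64 subsets, checking for acyclicity.
Total independent sets = 56.

56


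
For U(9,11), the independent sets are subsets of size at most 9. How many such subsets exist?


Independent sets of U(9,11) are all subsets of size <= 9.
Count = C(11,0) + C(11,1) + C(11,2) + C(11,3) + C(11,4) + C(11,5) + C(11,6) + C(11,7) + C(11,8) + C(11,9)
     = 1 + 11 + 55 + 165 + 330 + 462 + 462 + 330 + 165 + 55
     = 2036.

2036


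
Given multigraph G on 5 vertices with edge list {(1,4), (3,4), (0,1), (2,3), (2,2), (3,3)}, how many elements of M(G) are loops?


In a graphic matroid, a loop is a self-loop edge (u,u) with rank 0.
Examining all 6 edges for self-loops...
Self-loops found: (2,2), (3,3)
Number of loops = 2.

2


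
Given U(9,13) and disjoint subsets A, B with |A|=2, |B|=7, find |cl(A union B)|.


|A union B| = 2 + 7 = 9 (disjoint).
In U(9,13), cl(S) = S if |S| < 9, else cl(S) = E.
Since 9 >= 9, cl(A union B) = E.
|cl(A union B)| = 13.

13


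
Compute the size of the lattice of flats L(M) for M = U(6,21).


Flats of U(6,21): every subset of size < 6 is a flat, plus E itself.
Count = (21 choose 0) + (21 choose 1) + (21 choose 2) + (21 choose 3) + (21 choose 4) + (21 choose 5) + 1
     = 1 + 21 + 210 + 1330 + 5985 + 20349 + 1
     = 27897.

27897


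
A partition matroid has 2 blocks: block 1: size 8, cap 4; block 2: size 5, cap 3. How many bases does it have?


A basis picks exactly ci elements from block i.
Number of bases = product of C(|Si|, ci).
= C(8,4) * C(5,3)
= 70 * 10
= 700.

700


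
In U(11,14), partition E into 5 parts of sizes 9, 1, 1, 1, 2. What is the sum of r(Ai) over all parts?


r(Ai) = min(|Ai|, 11) for each part.
Sum = min(9,11) + min(1,11) + min(1,11) + min(1,11) + min(2,11)
    = 9 + 1 + 1 + 1 + 2
    = 14.

14


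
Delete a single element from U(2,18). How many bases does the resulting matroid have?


Deleting e from U(2,18) gives U(2,17) since n > r.
Bases of U(2,17) = C(17,2) = (17 * 16) / (1 * 2) = 136.

136


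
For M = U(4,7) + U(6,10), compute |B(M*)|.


(M1+M2)* = M1* + M2*.
M1* = U(3,7), bases: C(7,3) = 35.
M2* = U(4,10), bases: C(10,4) = 210.
|B(M*)| = 35 * 210 = 7350.

7350


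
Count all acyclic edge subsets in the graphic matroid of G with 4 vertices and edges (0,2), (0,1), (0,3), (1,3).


An independent set in a graphic matroid is an acyclic edge subset.
G has 4 vertices and 4 edges.
Enumerate all 2^4 = 16 subsets, checking for acyclicity.
Total independent sets = 14.

14


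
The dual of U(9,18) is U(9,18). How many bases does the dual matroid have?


The dual of U(r,n) is U(n-r, n) = U(9,18).
Bases of U(9,18) are all (9)-element subsets.
|B(M*)| = C(18,9) = 18! / (9! * 9!) = 48620.

48620


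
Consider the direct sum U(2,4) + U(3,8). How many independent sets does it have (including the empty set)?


For a direct sum, |I(M1+M2)| = |I(M1)| * |I(M2)|.
|I(U(2,4))| = sum C(4,k) for k=0..2 = 11.
|I(U(3,8))| = sum C(8,k) for k=0..3 = 93.
Total = 11 * 93 = 1023.

1023


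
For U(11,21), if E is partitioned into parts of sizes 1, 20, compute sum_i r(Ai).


r(Ai) = min(|Ai|, 11) for each part.
Sum = min(1,11) + min(20,11)
    = 1 + 11
    = 12.

12


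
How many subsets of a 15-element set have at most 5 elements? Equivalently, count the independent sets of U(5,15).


Independent sets of U(5,15) are all subsets of size <= 5.
Count = (15 choose 0) + (15 choose 1) + (15 choose 2) + (15 choose 3) + (15 choose 4) + (15 choose 5)
     = 1 + 15 + 105 + 455 + 1365 + 3003
     = 4944.

4944


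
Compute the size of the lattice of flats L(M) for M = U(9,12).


Flats of U(9,12): every subset of size < 9 is a flat, plus E itself.
Count = C(12,0) + C(12,1) + C(12,2) + C(12,3) + C(12,4) + C(12,5) + C(12,6) + C(12,7) + C(12,8) + 1
     = 1 + 12 + 66 + 220 + 495 + 792 + 924 + 792 + 495 + 1
     = 3798.

3798


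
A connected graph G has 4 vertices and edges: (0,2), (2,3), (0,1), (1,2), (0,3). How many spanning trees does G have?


By Kirchhoff's matrix tree theorem, the number of spanning trees equals
the determinant of any cofactor of the Laplacian matrix L.
G has 4 vertices and 5 edges.
Computing the (3 x 3) cofactor determinant gives 8.

8


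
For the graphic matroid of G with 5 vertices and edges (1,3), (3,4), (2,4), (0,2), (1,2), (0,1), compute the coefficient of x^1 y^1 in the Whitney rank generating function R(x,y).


R(x,y) = sum over A in 2^E of x^(r(E)-r(A)) * y^(|A|-r(A)).
G has 5 vertices, 6 edges. r(E) = 4.
Enumerate all 2^6 = 64 subsets.
Count subsets with r(E)-r(A)=1 and |A|-r(A)=1: 4.

4


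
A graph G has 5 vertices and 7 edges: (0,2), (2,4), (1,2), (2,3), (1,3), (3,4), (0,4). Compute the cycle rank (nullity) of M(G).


Cycle rank (nullity) = |E| - r(M) = |E| - (|V| - c).
|E| = 7, |V| = 5, c = 1.
Nullity = 7 - (5 - 1) = 7 - 4 = 3.

3


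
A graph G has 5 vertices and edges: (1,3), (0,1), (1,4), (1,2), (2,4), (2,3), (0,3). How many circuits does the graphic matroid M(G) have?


A circuit in a graphic matroid = edge set of a simple cycle.
G has 5 vertices and 7 edges.
Enumerating all minimal edge subsets forming cycles...
Total circuits found: 6.

6


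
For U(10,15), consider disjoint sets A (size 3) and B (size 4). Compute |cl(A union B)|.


|A union B| = 3 + 4 = 7 (disjoint).
In U(10,15), cl(S) = S if |S| < 10, else cl(S) = E.
Since 7 < 10, cl(A union B) = A union B.
|cl(A union B)| = 7.

7


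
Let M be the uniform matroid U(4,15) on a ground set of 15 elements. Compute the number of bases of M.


Bases of U(4,15) are all 4-element subsets of the 15-element ground set.
Number of bases = C(15,4).
C(15,4) = (15 * 14 * 13 * 12) / (1 * 2 * 3 * 4) = 1365.

1365


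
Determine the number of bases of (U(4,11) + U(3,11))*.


(M1+M2)* = M1* + M2*.
M1* = U(7,11), bases: C(11,7) = 330.
M2* = U(8,11), bases: C(11,8) = 165.
|B(M*)| = 330 * 165 = 54450.

54450


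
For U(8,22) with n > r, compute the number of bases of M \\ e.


Deleting e from U(8,22) gives U(8,21) since n > r.
Bases of U(8,21) = C(21,8) = 21! / (8! * 13!) = 203490.

203490


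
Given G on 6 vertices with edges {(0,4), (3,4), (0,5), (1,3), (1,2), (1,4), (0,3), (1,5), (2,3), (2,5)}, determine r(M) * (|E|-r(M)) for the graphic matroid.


r(M) = |V| - c = 6 - 1 = 5.
nullity = |E| - r(M) = 10 - 5 = 5.
Product = 5 * 5 = 25.

25


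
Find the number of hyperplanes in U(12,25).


Hyperplanes of U(12,25) are flats of rank 11.
In a uniform matroid, these are exactly the (11)-element subsets.
Count = C(25,11) = 4457400.

4457400


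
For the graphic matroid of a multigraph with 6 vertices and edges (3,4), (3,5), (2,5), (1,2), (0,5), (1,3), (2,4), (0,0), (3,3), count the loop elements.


In a graphic matroid, a loop is a self-loop edge (u,u) with rank 0.
Examining all 9 edges for self-loops...
Self-loops found: (0,0), (3,3)
Number of loops = 2.

2


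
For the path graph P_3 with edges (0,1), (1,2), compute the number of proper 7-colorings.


P(P_3, k) = k * (k-1)^(2).
P(7) = 7 * 6^2 = 7 * 36 = 252.

252


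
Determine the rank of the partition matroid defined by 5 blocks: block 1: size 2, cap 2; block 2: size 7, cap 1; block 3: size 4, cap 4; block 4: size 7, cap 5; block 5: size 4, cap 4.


Rank of a partition matroid = sum of min(|Si|, ci) for each block.
= min(2,2) + min(7,1) + min(4,4) + min(7,5) + min(4,4)
= 2 + 1 + 4 + 5 + 4
= 16.

16


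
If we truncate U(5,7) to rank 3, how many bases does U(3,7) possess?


Truncating U(5,7) to rank 3 gives U(3,7).
Bases of U(3,7) are all 3-element subsets of 7 elements.
Number of bases = C(7,3) = 7! / (3! * 4!) = 35.

35


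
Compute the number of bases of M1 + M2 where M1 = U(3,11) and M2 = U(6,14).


Bases of a direct sum M1 + M2: |B| = |B(M1)| * |B(M2)|.
|B(U(3,11))| = C(11,3) = 165.
|B(U(6,14))| = C(14,6) = 3003.
Total bases = 165 * 3003 = 495495.

495495


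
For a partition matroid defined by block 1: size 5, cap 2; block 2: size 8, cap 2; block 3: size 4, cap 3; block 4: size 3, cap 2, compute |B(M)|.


A basis picks exactly ci elements from block i.
Number of bases = product of C(|Si|, ci).
= C(5,2) * C(8,2) * C(4,3) * C(3,2)
= 10 * 28 * 4 * 3
= 3360.

3360


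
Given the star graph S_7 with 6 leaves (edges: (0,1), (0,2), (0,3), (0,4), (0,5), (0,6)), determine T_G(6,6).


A star on 7 vertices is a tree with 6 edges.
T(x,y) = x^(6) for any tree.
T(6,6) = 6^6 = 46656.

46656


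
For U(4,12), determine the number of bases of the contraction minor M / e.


Contracting e from U(4,12) gives U(3,11).
Bases of U(3,11) = C(11,3) = (11 * 10 * 9) / (1 * 2 * 3) = 165.

165


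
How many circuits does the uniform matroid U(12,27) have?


In U(12,27), circuits are the (13)-element subsets.
Any set of 13 elements is dependent, and removing any one element gives
an independent set of size 12, so it is a minimal dependent set.
Number of circuits = C(27,13) = 20058300.

20058300


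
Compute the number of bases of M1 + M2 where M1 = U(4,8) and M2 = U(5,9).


Bases of a direct sum M1 + M2: |B| = |B(M1)| * |B(M2)|.
|B(U(4,8))| = C(8,4) = 70.
|B(U(5,9))| = C(9,5) = 126.
Total bases = 70 * 126 = 8820.

8820


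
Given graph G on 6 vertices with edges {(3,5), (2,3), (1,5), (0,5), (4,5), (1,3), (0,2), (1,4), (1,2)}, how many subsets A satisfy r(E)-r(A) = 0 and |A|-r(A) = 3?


R(x,y) = sum over A in 2^E of x^(r(E)-r(A)) * y^(|A|-r(A)).
G has 6 vertices, 9 edges. r(E) = 5.
Enumerate all 2^9 = 512 subsets.
Count subsets with r(E)-r(A)=0 and |A|-r(A)=3: 9.

9


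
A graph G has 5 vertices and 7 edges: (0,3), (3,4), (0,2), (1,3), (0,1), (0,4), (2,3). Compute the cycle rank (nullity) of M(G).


Cycle rank (nullity) = |E| - r(M) = |E| - (|V| - c).
|E| = 7, |V| = 5, c = 1.
Nullity = 7 - (5 - 1) = 7 - 4 = 3.

3


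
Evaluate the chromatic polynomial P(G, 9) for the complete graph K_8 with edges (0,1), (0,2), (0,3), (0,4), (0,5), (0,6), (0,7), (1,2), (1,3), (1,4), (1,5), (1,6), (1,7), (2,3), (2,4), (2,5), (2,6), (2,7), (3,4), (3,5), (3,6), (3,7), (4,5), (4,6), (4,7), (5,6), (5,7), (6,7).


P(K_8, k) = k(k-1)(k-2)...(k-7).
P(9) = (9) * (8) * (7) * (6) * (5) * (4) * (3) * (2) = 362880.

362880


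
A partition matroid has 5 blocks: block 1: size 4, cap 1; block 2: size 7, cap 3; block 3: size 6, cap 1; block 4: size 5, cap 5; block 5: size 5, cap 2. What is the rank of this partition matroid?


Rank of a partition matroid = sum of min(|Si|, ci) for each block.
= min(4,1) + min(7,3) + min(6,1) + min(5,5) + min(5,2)
= 1 + 3 + 1 + 5 + 2
= 12.

12


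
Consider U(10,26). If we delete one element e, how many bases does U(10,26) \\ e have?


Deleting e from U(10,26) gives U(10,25) since n > r.
Bases of U(10,25) = C(25,10) = 25! / (10! * 15!) = 3268760.

3268760


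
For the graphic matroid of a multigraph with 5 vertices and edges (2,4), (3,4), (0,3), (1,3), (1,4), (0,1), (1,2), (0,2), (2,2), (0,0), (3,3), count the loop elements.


In a graphic matroid, a loop is a self-loop edge (u,u) with rank 0.
Examining all 11 edges for self-loops...
Self-loops found: (2,2), (0,0), (3,3)
Number of loops = 3.

3


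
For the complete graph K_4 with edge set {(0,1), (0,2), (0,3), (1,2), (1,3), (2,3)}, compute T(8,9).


T(K_4; x,y) = x^3 + 3x^2 + 4xy + 2x + y^3 + 3y^2 + 2y.
Substituting x=8, y=9:
= 512 + 192 + 288 + 16 + 729 + 243 + 18
= 1998.

1998


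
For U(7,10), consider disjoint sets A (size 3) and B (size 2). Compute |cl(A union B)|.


|A union B| = 3 + 2 = 5 (disjoint).
In U(7,10), cl(S) = S if |S| < 7, else cl(S) = E.
Since 5 < 7, cl(A union B) = A union B.
|cl(A union B)| = 5.

5


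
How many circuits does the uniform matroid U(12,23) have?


In U(12,23), circuits are the (13)-element subsets.
Any set of 13 elements is dependent, and removing any one element gives
an independent set of size 12, so it is a minimal dependent set.
Number of circuits = C(23,13) = 23! / (13! * 10!) = 1144066.

1144066


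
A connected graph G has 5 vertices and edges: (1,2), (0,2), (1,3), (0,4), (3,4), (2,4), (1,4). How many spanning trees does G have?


By Kirchhoff's matrix tree theorem, the number of spanning trees equals
the determinant of any cofactor of the Laplacian matrix L.
G has 5 vertices and 7 edges.
Computing the (4 x 4) cofactor determinant gives 21.

21


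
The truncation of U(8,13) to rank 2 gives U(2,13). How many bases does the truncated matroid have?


Truncating U(8,13) to rank 2 gives U(2,13).
Bases of U(2,13) are all 2-element subsets of 13 elements.
Number of bases = (13 choose 2) = 78.

78


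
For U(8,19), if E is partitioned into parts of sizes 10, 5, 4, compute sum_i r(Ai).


r(Ai) = min(|Ai|, 8) for each part.
Sum = min(10,8) + min(5,8) + min(4,8)
    = 8 + 5 + 4
    = 17.

17


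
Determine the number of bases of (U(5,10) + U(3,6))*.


(M1+M2)* = M1* + M2*.
M1* = U(5,10), bases: C(10,5) = 252.
M2* = U(3,6), bases: C(6,3) = 20.
|B(M*)| = 252 * 20 = 5040.

5040


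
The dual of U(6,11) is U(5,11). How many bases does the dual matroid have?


The dual of U(r,n) is U(n-r, n) = U(5,11).
Bases of U(5,11) are all (5)-element subsets.
|B(M*)| = (11 choose 5) = 462.

462


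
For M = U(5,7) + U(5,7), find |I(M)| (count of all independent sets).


For a direct sum, |I(M1+M2)| = |I(M1)| * |I(M2)|.
|I(U(5,7))| = sum C(7,k) for k=0..5 = 120.
|I(U(5,7))| = sum C(7,k) for k=0..5 = 120.
Total = 120 * 120 = 14400.

14400


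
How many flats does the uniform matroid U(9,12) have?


Flats of U(9,12): every subset of size < 9 is a flat, plus E itself.
Count = (12 choose 0) + (12 choose 1) + (12 choose 2) + (12 choose 3) + (12 choose 4) + (12 choose 5) + (12 choose 6) + (12 choose 7) + (12 choose 8) + 1
     = 1 + 12 + 66 + 220 + 495 + 792 + 924 + 792 + 495 + 1
     = 3798.

3798


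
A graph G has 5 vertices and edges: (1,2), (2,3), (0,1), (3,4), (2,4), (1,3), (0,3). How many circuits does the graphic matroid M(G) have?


A circuit in a graphic matroid = edge set of a simple cycle.
G has 5 vertices and 7 edges.
Enumerating all minimal edge subsets forming cycles...
Total circuits found: 6.

6


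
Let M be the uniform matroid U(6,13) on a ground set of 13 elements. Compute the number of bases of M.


Bases of U(6,13) are all 6-element subsets of the 13-element ground set.
Number of bases = C(13,6).
(13 choose 6) = 1716.

1716


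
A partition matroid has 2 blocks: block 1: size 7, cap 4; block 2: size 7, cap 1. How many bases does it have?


A basis picks exactly ci elements from block i.
Number of bases = product of C(|Si|, ci).
= C(7,4) * C(7,1)
= 35 * 7
= 245.

245


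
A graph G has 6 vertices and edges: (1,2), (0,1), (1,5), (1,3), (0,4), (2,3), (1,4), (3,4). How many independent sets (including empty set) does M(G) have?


An independent set in a graphic matroid is an acyclic edge subset.
G has 6 vertices and 8 edges.
Enumerate all 2^8 = 256 subsets, checking for acyclicity.
Total independent sets = 164.

164


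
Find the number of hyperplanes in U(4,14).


Hyperplanes of U(4,14) are flats of rank 3.
In a uniform matroid, these are exactly the (3)-element subsets.
Count = C(14,3) = (14 * 13 * 12) / (1 * 2 * 3) = 364.

364


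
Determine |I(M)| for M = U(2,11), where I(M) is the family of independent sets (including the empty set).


Independent sets of U(2,11) are all subsets of size <= 2.
Count = (11 choose 0) + (11 choose 1) + (11 choose 2)
     = 1 + 11 + 55
     = 67.

67


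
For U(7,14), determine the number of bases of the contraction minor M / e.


Contracting e from U(7,14) gives U(6,13).
Bases of U(6,13) = (13 choose 6) = 1716.

1716


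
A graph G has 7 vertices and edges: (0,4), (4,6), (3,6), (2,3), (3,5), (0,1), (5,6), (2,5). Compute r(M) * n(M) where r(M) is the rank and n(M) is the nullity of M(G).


r(M) = |V| - c = 7 - 1 = 6.
nullity = |E| - r(M) = 8 - 6 = 2.
Product = 6 * 2 = 12.

12


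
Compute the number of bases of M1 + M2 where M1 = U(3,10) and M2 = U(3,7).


Bases of a direct sum M1 + M2: |B| = |B(M1)| * |B(M2)|.
|B(U(3,10))| = C(10,3) = 120.
|B(U(3,7))| = C(7,3) = 35.
Total bases = 120 * 35 = 4200.

4200


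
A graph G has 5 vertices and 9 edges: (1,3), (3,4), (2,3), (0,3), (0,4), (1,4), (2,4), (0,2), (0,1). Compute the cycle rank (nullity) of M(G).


Cycle rank (nullity) = |E| - r(M) = |E| - (|V| - c).
|E| = 9, |V| = 5, c = 1.
Nullity = 9 - (5 - 1) = 9 - 4 = 5.

5


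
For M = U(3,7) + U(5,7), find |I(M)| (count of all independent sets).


For a direct sum, |I(M1+M2)| = |I(M1)| * |I(M2)|.
|I(U(3,7))| = sum C(7,k) for k=0..3 = 64.
|I(U(5,7))| = sum C(7,k) for k=0..5 = 120.
Total = 64 * 120 = 7680.

7680


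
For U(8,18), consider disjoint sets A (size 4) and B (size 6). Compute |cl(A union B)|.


|A union B| = 4 + 6 = 10 (disjoint).
In U(8,18), cl(S) = S if |S| < 8, else cl(S) = E.
Since 10 >= 8, cl(A union B) = E.
|cl(A union B)| = 18.

18


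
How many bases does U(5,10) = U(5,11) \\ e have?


Deleting e from U(5,11) gives U(5,10) since n > r.
Bases of U(5,10) = C(10,5) = 10! / (5! * 5!) = 252.

252


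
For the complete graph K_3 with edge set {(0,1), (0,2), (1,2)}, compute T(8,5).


T(K_3; x,y) = x^2 + x + y.
T(8,5) = 64 + 8 + 5 = 77.

77


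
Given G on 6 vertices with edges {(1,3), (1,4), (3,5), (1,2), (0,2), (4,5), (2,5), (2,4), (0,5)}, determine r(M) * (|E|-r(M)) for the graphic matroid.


r(M) = |V| - c = 6 - 1 = 5.
nullity = |E| - r(M) = 9 - 5 = 4.
Product = 5 * 4 = 20.

20


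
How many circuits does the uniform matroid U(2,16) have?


In U(2,16), circuits are the (3)-element subsets.
Any set of 3 elements is dependent, and removing any one element gives
an independent set of size 2, so it is a minimal dependent set.
Number of circuits = C(16,3) = 16! / (3! * 13!) = 560.

560


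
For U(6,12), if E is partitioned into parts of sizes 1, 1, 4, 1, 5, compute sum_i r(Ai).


r(Ai) = min(|Ai|, 6) for each part.
Sum = min(1,6) + min(1,6) + min(4,6) + min(1,6) + min(5,6)
    = 1 + 1 + 4 + 1 + 5
    = 12.

12


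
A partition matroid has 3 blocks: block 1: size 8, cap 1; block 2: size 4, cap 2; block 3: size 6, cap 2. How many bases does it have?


A basis picks exactly ci elements from block i.
Number of bases = product of C(|Si|, ci).
= C(8,1) * C(4,2) * C(6,2)
= 8 * 6 * 15
= 720.

720


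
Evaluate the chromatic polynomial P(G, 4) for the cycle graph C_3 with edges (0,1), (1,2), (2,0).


P(C_3, k) = (k-1)^3 + (-1)^3*(k-1).
P(4) = (3)^3 - 3
= 27 - 3 = 24.

24


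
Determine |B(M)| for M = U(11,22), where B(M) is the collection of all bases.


Bases of U(11,22) are all 11-element subsets of the 22-element ground set.
Number of bases = C(22,11).
(22 choose 11) = 705432.

705432


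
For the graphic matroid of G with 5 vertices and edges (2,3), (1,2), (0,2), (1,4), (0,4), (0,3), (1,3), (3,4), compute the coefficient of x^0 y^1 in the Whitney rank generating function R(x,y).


R(x,y) = sum over A in 2^E of x^(r(E)-r(A)) * y^(|A|-r(A)).
G has 5 vertices, 8 edges. r(E) = 4.
Enumerate all 2^8 = 256 subsets.
Count subsets with r(E)-r(A)=0 and |A|-r(A)=1: 52.

52


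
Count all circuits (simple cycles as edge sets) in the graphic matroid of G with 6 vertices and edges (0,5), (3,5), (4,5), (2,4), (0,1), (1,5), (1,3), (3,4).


A circuit in a graphic matroid = edge set of a simple cycle.
G has 6 vertices and 8 edges.
Enumerating all minimal edge subsets forming cycles...
Total circuits found: 6.

6


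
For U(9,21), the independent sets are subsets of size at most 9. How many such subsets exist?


Independent sets of U(9,21) are all subsets of size <= 9.
Count = C(21,0) + C(21,1) + C(21,2) + C(21,3) + C(21,4) + C(21,5) + C(21,6) + C(21,7) + C(21,8) + C(21,9)
     = 1 + 21 + 210 + 1330 + 5985 + 20349 + 54264 + 116280 + 203490 + 293930
     = 695860.

695860


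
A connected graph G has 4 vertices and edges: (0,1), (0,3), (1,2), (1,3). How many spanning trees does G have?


By Kirchhoff's matrix tree theorem, the number of spanning trees equals
the determinant of any cofactor of the Laplacian matrix L.
G has 4 vertices and 4 edges.
Computing the (3 x 3) cofactor determinant gives 3.

3


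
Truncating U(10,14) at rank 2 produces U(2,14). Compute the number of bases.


Truncating U(10,14) to rank 2 gives U(2,14).
Bases of U(2,14) are all 2-element subsets of 14 elements.
Number of bases = C(14,2) = (14 * 13) / (1 * 2) = 91.

91


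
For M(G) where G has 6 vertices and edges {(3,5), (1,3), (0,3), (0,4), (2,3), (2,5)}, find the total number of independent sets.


An independent set in a graphic matroid is an acyclic edge subset.
G has 6 vertices and 6 edges.
Enumerate all 2^6 = 64 subsets, checking for acyclicity.
Total independent sets = 56.

56


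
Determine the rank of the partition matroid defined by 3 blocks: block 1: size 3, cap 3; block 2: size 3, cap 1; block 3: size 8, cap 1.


Rank of a partition matroid = sum of min(|Si|, ci) for each block.
= min(3,3) + min(3,1) + min(8,1)
= 3 + 1 + 1
= 5.

5


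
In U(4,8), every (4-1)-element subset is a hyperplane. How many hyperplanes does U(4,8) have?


Hyperplanes of U(4,8) are flats of rank 3.
In a uniform matroid, these are exactly the (3)-element subsets.
Count = C(8,3) = (8 * 7 * 6) / (1 * 2 * 3) = 56.

56


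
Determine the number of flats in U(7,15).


Flats of U(7,15): every subset of size < 7 is a flat, plus E itself.
Count = C(15,0) + C(15,1) + C(15,2) + C(15,3) + C(15,4) + C(15,5) + C(15,6) + 1
     = 1 + 15 + 105 + 455 + 1365 + 3003 + 5005 + 1
     = 9950.

9950


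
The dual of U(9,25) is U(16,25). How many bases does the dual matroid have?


The dual of U(r,n) is U(n-r, n) = U(16,25).
Bases of U(16,25) are all (16)-element subsets.
|B(M*)| = C(25,16) = 25! / (16! * 9!) = 2042975.

2042975


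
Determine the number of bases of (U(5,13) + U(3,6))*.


(M1+M2)* = M1* + M2*.
M1* = U(8,13), bases: C(13,8) = 1287.
M2* = U(3,6), bases: C(6,3) = 20.
|B(M*)| = 1287 * 20 = 25740.

25740


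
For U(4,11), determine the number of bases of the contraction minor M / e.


Contracting e from U(4,11) gives U(3,10).
Bases of U(3,10) = C(10,3) = (10 * 9 * 8) / (1 * 2 * 3) = 120.

120


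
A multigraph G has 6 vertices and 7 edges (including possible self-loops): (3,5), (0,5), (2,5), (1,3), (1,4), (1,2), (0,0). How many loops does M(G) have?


In a graphic matroid, a loop is a self-loop edge (u,u) with rank 0.
Examining all 7 edges for self-loops...
Self-loops found: (0,0)
Number of loops = 1.

1


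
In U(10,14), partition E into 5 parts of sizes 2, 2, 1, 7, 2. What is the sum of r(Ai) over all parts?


r(Ai) = min(|Ai|, 10) for each part.
Sum = min(2,10) + min(2,10) + min(1,10) + min(7,10) + min(2,10)
    = 2 + 2 + 1 + 7 + 2
    = 14.

14


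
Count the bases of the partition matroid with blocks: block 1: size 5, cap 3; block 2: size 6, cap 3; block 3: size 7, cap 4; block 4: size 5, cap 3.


A basis picks exactly ci elements from block i.
Number of bases = product of C(|Si|, ci).
= C(5,3) * C(6,3) * C(7,4) * C(5,3)
= 10 * 20 * 35 * 10
= 70000.

70000


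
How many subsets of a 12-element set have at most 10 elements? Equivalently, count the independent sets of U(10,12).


Independent sets of U(10,12) are all subsets of size <= 10.
Count = (12 choose 0) + (12 choose 1) + (12 choose 2) + (12 choose 3) + (12 choose 4) + (12 choose 5) + (12 choose 6) + (12 choose 7) + (12 choose 8) + (12 choose 9) + (12 choose 10)
     = 1 + 12 + 66 + 220 + 495 + 792 + 924 + 792 + 495 + 220 + 66
     = 4083.

4083


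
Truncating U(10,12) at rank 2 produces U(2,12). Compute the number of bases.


Truncating U(10,12) to rank 2 gives U(2,12).
Bases of U(2,12) are all 2-element subsets of 12 elements.
Number of bases = (12 choose 2) = 66.

66


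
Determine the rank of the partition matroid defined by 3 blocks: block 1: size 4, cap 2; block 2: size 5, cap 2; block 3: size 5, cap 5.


Rank of a partition matroid = sum of min(|Si|, ci) for each block.
= min(4,2) + min(5,2) + min(5,5)
= 2 + 2 + 5
= 9.

9


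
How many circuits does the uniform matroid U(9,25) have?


In U(9,25), circuits are the (10)-element subsets.
Any set of 10 elements is dependent, and removing any one element gives
an independent set of size 9, so it is a minimal dependent set.
Number of circuits = C(25,10) = 25! / (10! * 15!) = 3268760.

3268760


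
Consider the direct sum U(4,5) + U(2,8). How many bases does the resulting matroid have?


Bases of a direct sum M1 + M2: |B| = |B(M1)| * |B(M2)|.
|B(U(4,5))| = C(5,4) = 5.
|B(U(2,8))| = C(8,2) = 28.
Total bases = 5 * 28 = 140.

140


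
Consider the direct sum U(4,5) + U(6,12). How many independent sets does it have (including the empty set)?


For a direct sum, |I(M1+M2)| = |I(M1)| * |I(M2)|.
|I(U(4,5))| = sum C(5,k) for k=0..4 = 31.
|I(U(6,12))| = sum C(12,k) for k=0..6 = 2510.
Total = 31 * 2510 = 77810.

77810


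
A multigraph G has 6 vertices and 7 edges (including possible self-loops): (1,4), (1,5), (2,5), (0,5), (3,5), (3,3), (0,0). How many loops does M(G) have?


In a graphic matroid, a loop is a self-loop edge (u,u) with rank 0.
Examining all 7 edges for self-loops...
Self-loops found: (3,3), (0,0)
Number of loops = 2.

2


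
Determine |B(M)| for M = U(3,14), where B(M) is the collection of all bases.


Bases of U(3,14) are all 3-element subsets of the 14-element ground set.
Number of bases = C(14,3).
(14 choose 3) = 364.

364


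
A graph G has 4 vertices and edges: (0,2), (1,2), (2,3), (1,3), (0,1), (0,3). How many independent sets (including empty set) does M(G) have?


An independent set in a graphic matroid is an acyclic edge subset.
G has 4 vertices and 6 edges.
Enumerate all 2^6 = 64 subsets, checking for acyclicity.
Total independent sets = 38.

38


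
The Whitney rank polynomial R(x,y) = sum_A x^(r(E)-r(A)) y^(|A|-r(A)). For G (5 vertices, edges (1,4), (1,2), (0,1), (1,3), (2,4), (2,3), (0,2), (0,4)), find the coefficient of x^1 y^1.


R(x,y) = sum over A in 2^E of x^(r(E)-r(A)) * y^(|A|-r(A)).
G has 5 vertices, 8 edges. r(E) = 4.
Enumerate all 2^8 = 256 subsets.
Count subsets with r(E)-r(A)=1 and |A|-r(A)=1: 30.

30


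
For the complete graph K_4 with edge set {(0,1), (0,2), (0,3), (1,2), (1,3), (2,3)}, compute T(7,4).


T(K_4; x,y) = x^3 + 3x^2 + 4xy + 2x + y^3 + 3y^2 + 2y.
Substituting x=7, y=4:
= 343 + 147 + 112 + 14 + 64 + 48 + 8
= 736.

736


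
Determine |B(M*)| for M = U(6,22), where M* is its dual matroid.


The dual of U(r,n) is U(n-r, n) = U(16,22).
Bases of U(16,22) are all (16)-element subsets.
|B(M*)| = (22 choose 16) = 74613.

74613


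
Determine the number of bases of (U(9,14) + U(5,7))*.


(M1+M2)* = M1* + M2*.
M1* = U(5,14), bases: C(14,5) = 2002.
M2* = U(2,7), bases: C(7,2) = 21.
|B(M*)| = 2002 * 21 = 42042.

42042


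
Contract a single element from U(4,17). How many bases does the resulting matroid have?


Contracting e from U(4,17) gives U(3,16).
Bases of U(3,16) = C(16,3) = 16! / (3! * 13!) = 560.

560


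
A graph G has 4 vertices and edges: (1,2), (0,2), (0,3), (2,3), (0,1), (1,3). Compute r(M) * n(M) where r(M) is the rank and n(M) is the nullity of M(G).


r(M) = |V| - c = 4 - 1 = 3.
nullity = |E| - r(M) = 6 - 3 = 3.
Product = 3 * 3 = 9.

9


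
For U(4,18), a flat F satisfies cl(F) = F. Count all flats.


Flats of U(4,18): every subset of size < 4 is a flat, plus E itself.
Count = (18 choose 0) + (18 choose 1) + (18 choose 2) + (18 choose 3) + 1
     = 1 + 18 + 153 + 816 + 1
     = 989.

989


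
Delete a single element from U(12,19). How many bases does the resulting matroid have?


Deleting e from U(12,19) gives U(12,18) since n > r.
Bases of U(12,18) = C(18,12) = 18! / (12! * 6!) = 18564.

18564


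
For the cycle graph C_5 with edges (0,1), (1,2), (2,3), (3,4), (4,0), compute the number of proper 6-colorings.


P(C_5, k) = (k-1)^5 + (-1)^5*(k-1).
P(6) = (5)^5 - 5
= 3125 - 5 = 3120.

3120


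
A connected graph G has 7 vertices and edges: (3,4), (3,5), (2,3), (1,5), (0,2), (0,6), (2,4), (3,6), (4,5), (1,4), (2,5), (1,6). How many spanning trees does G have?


By Kirchhoff's matrix tree theorem, the number of spanning trees equals
the determinant of any cofactor of the Laplacian matrix L.
G has 7 vertices and 12 edges.
Computing the (6 x 6) cofactor determinant gives 340.

340


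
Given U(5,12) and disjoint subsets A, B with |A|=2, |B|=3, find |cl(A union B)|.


|A union B| = 2 + 3 = 5 (disjoint).
In U(5,12), cl(S) = S if |S| < 5, else cl(S) = E.
Since 5 >= 5, cl(A union B) = E.
|cl(A union B)| = 12.

12


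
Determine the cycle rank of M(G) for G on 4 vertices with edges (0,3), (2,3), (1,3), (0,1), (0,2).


Cycle rank (nullity) = |E| - r(M) = |E| - (|V| - c).
|E| = 5, |V| = 4, c = 1.
Nullity = 5 - (4 - 1) = 5 - 3 = 2.

2


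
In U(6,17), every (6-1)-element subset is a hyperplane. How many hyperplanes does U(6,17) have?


Hyperplanes of U(6,17) are flats of rank 5.
In a uniform matroid, these are exactly the (5)-element subsets.
Count = C(17,5) = 17! / (5! * 12!) = 6188.

6188


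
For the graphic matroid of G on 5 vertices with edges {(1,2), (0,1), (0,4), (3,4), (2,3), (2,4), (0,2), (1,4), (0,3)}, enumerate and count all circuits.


A circuit in a graphic matroid = edge set of a simple cycle.
G has 5 vertices and 9 edges.
Enumerating all minimal edge subsets forming cycles...
Total circuits found: 22.

22


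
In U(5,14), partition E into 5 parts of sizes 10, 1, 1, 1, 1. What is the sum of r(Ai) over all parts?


r(Ai) = min(|Ai|, 5) for each part.
Sum = min(10,5) + min(1,5) + min(1,5) + min(1,5) + min(1,5)
    = 5 + 1 + 1 + 1 + 1
    = 9.

9


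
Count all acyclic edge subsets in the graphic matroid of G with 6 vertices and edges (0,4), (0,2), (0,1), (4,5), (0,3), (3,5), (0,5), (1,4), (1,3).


An independent set in a graphic matroid is an acyclic edge subset.
G has 6 vertices and 9 edges.
Enumerate all 2^9 = 512 subsets, checking for acyclicity.
Total independent sets = 268.

268


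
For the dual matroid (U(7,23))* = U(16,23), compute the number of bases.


The dual of U(r,n) is U(n-r, n) = U(16,23).
Bases of U(16,23) are all (16)-element subsets.
|B(M*)| = (23 choose 16) = 245157.

245157


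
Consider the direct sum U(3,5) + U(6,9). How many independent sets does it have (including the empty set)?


For a direct sum, |I(M1+M2)| = |I(M1)| * |I(M2)|.
|I(U(3,5))| = sum C(5,k) for k=0..3 = 26.
|I(U(6,9))| = sum C(9,k) for k=0..6 = 466.
Total = 26 * 466 = 12116.

12116


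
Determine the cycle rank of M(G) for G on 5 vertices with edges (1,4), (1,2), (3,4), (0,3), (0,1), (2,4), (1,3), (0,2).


Cycle rank (nullity) = |E| - r(M) = |E| - (|V| - c).
|E| = 8, |V| = 5, c = 1.
Nullity = 8 - (5 - 1) = 8 - 4 = 4.

4


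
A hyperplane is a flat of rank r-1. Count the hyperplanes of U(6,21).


Hyperplanes of U(6,21) are flats of rank 5.
In a uniform matroid, these are exactly the (5)-element subsets.
Count = (21 choose 5) = 20349.

20349


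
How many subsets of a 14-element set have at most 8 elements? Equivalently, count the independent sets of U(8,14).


Independent sets of U(8,14) are all subsets of size <= 8.
Count = (14 choose 0) + (14 choose 1) + (14 choose 2) + (14 choose 3) + (14 choose 4) + (14 choose 5) + (14 choose 6) + (14 choose 7) + (14 choose 8)
     = 1 + 14 + 91 + 364 + 1001 + 2002 + 3003 + 3432 + 3003
     = 12911.

12911


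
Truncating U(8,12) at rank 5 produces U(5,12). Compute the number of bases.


Truncating U(8,12) to rank 5 gives U(5,12).
Bases of U(5,12) are all 5-element subsets of 12 elements.
Number of bases = C(12,5) = 12! / (5! * 7!) = 792.

792
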